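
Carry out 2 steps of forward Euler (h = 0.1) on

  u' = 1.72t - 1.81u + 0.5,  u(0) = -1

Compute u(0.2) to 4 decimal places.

-0.5626

Euler: u_{n+1} = u_n + h·f(t_n, u_n).
t=0.000000, u=-1.000000: f=2.310000 → u ← -1.000000 + 0.1·2.310000 = -0.769000
t=0.100000, u=-0.769000: f=2.063890 → u ← -0.769000 + 0.1·2.063890 = -0.562611
u(0.2) ≈ -0.5626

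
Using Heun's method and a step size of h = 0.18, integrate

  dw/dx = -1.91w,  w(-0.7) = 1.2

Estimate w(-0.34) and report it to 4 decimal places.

0.6140

Heun: k1 = f(x_n, w_n); k2 = f(x_n + h, w_n + h·k1); w_{n+1} = w_n + (h/2)·(k1 + k2).
x=-0.700000, w=1.200000:
  k1 = f(-0.700000, 1.200000) = -2.292000
  k2 = f(-0.520000, 0.787440) = -1.504010
  w ← 1.200000 + (0.18/2)·(-2.292000 + (-1.504010)) = 0.858359
x=-0.520000, w=0.858359:
  k1 = f(-0.520000, 0.858359) = -1.639466
  k2 = f(-0.340000, 0.563255) = -1.075817
  w ← 0.858359 + (0.18/2)·(-1.639466 + (-1.075817)) = 0.613984
w(-0.34) ≈ 0.6140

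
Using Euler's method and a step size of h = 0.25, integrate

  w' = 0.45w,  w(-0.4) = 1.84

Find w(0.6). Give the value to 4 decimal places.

2.8185

Euler: w_{n+1} = w_n + h·f(x_n, w_n).
x=-0.400000, w=1.840000: f=0.828000 → w ← 1.840000 + 0.25·0.828000 = 2.047000
x=-0.150000, w=2.047000: f=0.921150 → w ← 2.047000 + 0.25·0.921150 = 2.277288
x=0.100000, w=2.277288: f=1.024779 → w ← 2.277288 + 0.25·1.024779 = 2.533482
x=0.350000, w=2.533482: f=1.140067 → w ← 2.533482 + 0.25·1.140067 = 2.818499
w(0.6) ≈ 2.8185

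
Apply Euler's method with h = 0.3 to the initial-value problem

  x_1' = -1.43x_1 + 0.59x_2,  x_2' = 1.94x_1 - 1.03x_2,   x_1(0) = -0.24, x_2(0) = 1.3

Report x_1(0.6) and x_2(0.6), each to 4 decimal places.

Euler on (x_1,x_2): x_1_{n+1} = x_1_n + h·x_1', x_2_{n+1} = x_2_n + h·x_2'.
0.000000: (-0.240000, 1.300000); f=(1.110200, -1.804600) → (0.093060, 0.758620)
0.300000: (0.093060, 0.758620); f=(0.314510, -0.600842) → (0.187413, 0.578367)
(x_1(0.6), x_2(0.6)) ≈ (0.1874, 0.5784)

0.1874, 0.5784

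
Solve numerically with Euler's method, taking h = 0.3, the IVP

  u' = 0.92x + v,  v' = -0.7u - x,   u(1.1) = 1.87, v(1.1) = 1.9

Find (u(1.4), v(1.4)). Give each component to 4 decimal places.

2.7436, 1.1773

Euler on (u,v): u_{n+1} = u_n + h·u', v_{n+1} = v_n + h·v'.
1.100000: (1.870000, 1.900000); f=(2.912000, -2.409000) → (2.743600, 1.177300)
(u(1.4), v(1.4)) ≈ (2.7436, 1.1773)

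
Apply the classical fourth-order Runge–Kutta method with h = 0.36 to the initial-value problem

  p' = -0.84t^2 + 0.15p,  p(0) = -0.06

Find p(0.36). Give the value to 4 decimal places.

-0.0766

RK4: k1 = f(t_n, p_n); k2 = f(t_n + h/2, p_n + (h/2)·k1); k3 = f(t_n + h/2, p_n + (h/2)·k2); k4 = f(t_n + h, p_n + h·k3); p_{n+1} = p_n + (h/6)·(k1 + 2k2 + 2k3 + k4).
t=0.000000, p=-0.060000:
  k1 = f(0.000000, -0.060000) = -0.009000
  k2 = f(0.180000, -0.061620) = -0.036459
  k3 = f(0.180000, -0.066563) = -0.037200
  k4 = f(0.360000, -0.073392) = -0.119873
  p ← -0.060000 + (0.36/6)·(k1 + 2k2 + 2k3 + k4) = -0.076571
p(0.36) ≈ -0.0766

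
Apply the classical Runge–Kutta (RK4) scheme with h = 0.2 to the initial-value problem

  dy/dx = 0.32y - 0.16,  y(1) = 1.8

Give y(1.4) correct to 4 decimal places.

RK4: k1 = f(x_n, y_n); k2 = f(x_n + h/2, y_n + (h/2)·k1); k3 = f(x_n + h/2, y_n + (h/2)·k2); k4 = f(x_n + h, y_n + h·k3); y_{n+1} = y_n + (h/6)·(k1 + 2k2 + 2k3 + k4).
x=1.000000, y=1.800000:
  k1 = f(1.000000, 1.800000) = 0.416000
  k2 = f(1.100000, 1.841600) = 0.429312
  k3 = f(1.100000, 1.842931) = 0.429738
  k4 = f(1.200000, 1.885948) = 0.443503
  y ← 1.800000 + (0.2/6)·(k1 + 2k2 + 2k3 + k4) = 1.885920
x=1.200000, y=1.885920:
  k1 = f(1.200000, 1.885920) = 0.443494
  k2 = f(1.300000, 1.930270) = 0.457686
  k3 = f(1.300000, 1.931689) = 0.458140
  k4 = f(1.400000, 1.977548) = 0.472815
  y ← 1.885920 + (0.2/6)·(k1 + 2k2 + 2k3 + k4) = 1.977519
y(1.4) ≈ 1.9775

1.9775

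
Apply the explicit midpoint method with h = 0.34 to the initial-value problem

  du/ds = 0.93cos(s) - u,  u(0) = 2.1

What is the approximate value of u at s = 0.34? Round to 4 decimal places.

Midpoint: k1 = f(s_n, u_n); k2 = f(s_n + h/2, u_n + (h/2)·k1); u_{n+1} = u_n + h·k2.
s=0.000000, u=2.100000:
  k1 = f(0.000000, 2.100000) = -1.170000
  k2 = f(0.170000, 1.901100) = -0.984506
  u ← 2.100000 + 0.34·(-0.984506) = 1.765268
u(0.34) ≈ 1.7653

1.7653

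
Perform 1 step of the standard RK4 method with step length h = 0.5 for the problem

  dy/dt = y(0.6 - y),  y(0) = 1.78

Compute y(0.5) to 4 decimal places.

1.1774

RK4: k1 = f(t_n, y_n); k2 = f(t_n + h/2, y_n + (h/2)·k1); k3 = f(t_n + h/2, y_n + (h/2)·k2); k4 = f(t_n + h, y_n + h·k3); y_{n+1} = y_n + (h/6)·(k1 + 2k2 + 2k3 + k4).
t=0.000000, y=1.780000:
  k1 = f(0.000000, 1.780000) = -2.100400
  k2 = f(0.250000, 1.254900) = -0.821834
  k3 = f(0.250000, 1.574541) = -1.534456
  k4 = f(0.500000, 1.012772) = -0.418044
  y ← 1.780000 + (0.5/6)·(k1 + 2k2 + 2k3 + k4) = 1.177415
y(0.5) ≈ 1.1774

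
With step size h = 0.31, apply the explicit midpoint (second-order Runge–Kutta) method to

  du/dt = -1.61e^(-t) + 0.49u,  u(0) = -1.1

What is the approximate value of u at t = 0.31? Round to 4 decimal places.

-1.7451

Midpoint: k1 = f(t_n, u_n); k2 = f(t_n + h/2, u_n + (h/2)·k1); u_{n+1} = u_n + h·k2.
t=0.000000, u=-1.100000:
  k1 = f(0.000000, -1.100000) = -2.149000
  k2 = f(0.155000, -1.433095) = -2.081045
  u ← -1.100000 + 0.31·(-2.081045) = -1.745124
u(0.31) ≈ -1.7451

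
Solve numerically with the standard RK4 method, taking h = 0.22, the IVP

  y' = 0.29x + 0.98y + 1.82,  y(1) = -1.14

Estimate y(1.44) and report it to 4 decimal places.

RK4: k1 = f(x_n, y_n); k2 = f(x_n + h/2, y_n + (h/2)·k1); k3 = f(x_n + h/2, y_n + (h/2)·k2); k4 = f(x_n + h, y_n + h·k3); y_{n+1} = y_n + (h/6)·(k1 + 2k2 + 2k3 + k4).
x=1.000000, y=-1.140000:
  k1 = f(1.000000, -1.140000) = 0.992800
  k2 = f(1.110000, -1.030792) = 1.131724
  k3 = f(1.110000, -1.015510) = 1.146700
  k4 = f(1.220000, -0.887726) = 1.303828
  y ← -1.140000 + (0.22/6)·(k1 + 2k2 + 2k3 + k4) = -0.888706
x=1.220000, y=-0.888706:
  k1 = f(1.220000, -0.888706) = 1.302868
  k2 = f(1.330000, -0.745390) = 1.475217
  k3 = f(1.330000, -0.726432) = 1.493797
  k4 = f(1.440000, -0.560071) = 1.688731
  y ← -0.888706 + (0.22/6)·(k1 + 2k2 + 2k3 + k4) = -0.561286
y(1.44) ≈ -0.5613

-0.5613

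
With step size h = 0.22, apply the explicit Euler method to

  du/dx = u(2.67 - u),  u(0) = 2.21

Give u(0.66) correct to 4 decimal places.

Euler: u_{n+1} = u_n + h·f(x_n, u_n).
x=0.000000, u=2.210000: f=1.016600 → u ← 2.210000 + 0.22·1.016600 = 2.433652
x=0.220000, u=2.433652: f=0.575189 → u ← 2.433652 + 0.22·0.575189 = 2.560194
x=0.440000, u=2.560194: f=0.281126 → u ← 2.560194 + 0.22·0.281126 = 2.622041
u(0.66) ≈ 2.6220

2.6220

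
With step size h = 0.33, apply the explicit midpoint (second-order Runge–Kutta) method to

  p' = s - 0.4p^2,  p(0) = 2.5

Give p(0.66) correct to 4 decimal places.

1.7266

Midpoint: k1 = f(s_n, p_n); k2 = f(s_n + h/2, p_n + (h/2)·k1); p_{n+1} = p_n + h·k2.
s=0.000000, p=2.500000:
  k1 = f(0.000000, 2.500000) = -2.500000
  k2 = f(0.165000, 2.087500) = -1.578062
  p ← 2.500000 + 0.33·(-1.578062) = 1.979239
s=0.330000, p=1.979239:
  k1 = f(0.330000, 1.979239) = -1.236955
  k2 = f(0.495000, 1.775142) = -0.765451
  p ← 1.979239 + 0.33·(-0.765451) = 1.726640
p(0.66) ≈ 1.7266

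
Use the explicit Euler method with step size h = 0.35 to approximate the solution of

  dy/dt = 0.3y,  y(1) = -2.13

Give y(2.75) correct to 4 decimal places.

-3.5091

Euler: y_{n+1} = y_n + h·f(t_n, y_n).
t=1.000000, y=-2.130000: f=-0.639000 → y ← -2.130000 + 0.35·(-0.639000) = -2.353650
t=1.350000, y=-2.353650: f=-0.706095 → y ← -2.353650 + 0.35·(-0.706095) = -2.600783
t=1.700000, y=-2.600783: f=-0.780235 → y ← -2.600783 + 0.35·(-0.780235) = -2.873865
t=2.050000, y=-2.873865: f=-0.862160 → y ← -2.873865 + 0.35·(-0.862160) = -3.175621
t=2.400000, y=-3.175621: f=-0.952686 → y ← -3.175621 + 0.35·(-0.952686) = -3.509062
y(2.75) ≈ -3.5091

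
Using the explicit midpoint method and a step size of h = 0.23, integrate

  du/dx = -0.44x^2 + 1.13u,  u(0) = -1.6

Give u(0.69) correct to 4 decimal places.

Midpoint: k1 = f(x_n, u_n); k2 = f(x_n + h/2, u_n + (h/2)·k1); u_{n+1} = u_n + h·k2.
x=0.000000, u=-1.600000:
  k1 = f(0.000000, -1.600000) = -1.808000
  k2 = f(0.115000, -1.807920) = -2.048769
  u ← -1.600000 + 0.23·(-2.048769) = -2.071217
x=0.230000, u=-2.071217:
  k1 = f(0.230000, -2.071217) = -2.363751
  k2 = f(0.345000, -2.343048) = -2.700015
  u ← -2.071217 + 0.23·(-2.700015) = -2.692220
x=0.460000, u=-2.692220:
  k1 = f(0.460000, -2.692220) = -3.135313
  k2 = f(0.575000, -3.052781) = -3.595118
  u ← -2.692220 + 0.23·(-3.595118) = -3.519097
u(0.69) ≈ -3.5191

-3.5191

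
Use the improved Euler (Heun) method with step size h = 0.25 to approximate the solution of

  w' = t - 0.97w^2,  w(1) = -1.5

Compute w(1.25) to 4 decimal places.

-1.8825

Heun: k1 = f(t_n, w_n); k2 = f(t_n + h, w_n + h·k1); w_{n+1} = w_n + (h/2)·(k1 + k2).
t=1.000000, w=-1.500000:
  k1 = f(1.000000, -1.500000) = -1.182500
  k2 = f(1.250000, -1.795625) = -1.877541
  w ← -1.500000 + (0.25/2)·(-1.182500 + (-1.877541)) = -1.882505
w(1.25) ≈ -1.8825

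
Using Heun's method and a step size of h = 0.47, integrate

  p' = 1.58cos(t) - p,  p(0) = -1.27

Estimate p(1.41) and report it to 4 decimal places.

0.3110

Heun: k1 = f(t_n, p_n); k2 = f(t_n + h, p_n + h·k1); p_{n+1} = p_n + (h/2)·(k1 + k2).
t=0.000000, p=-1.270000:
  k1 = f(0.000000, -1.270000) = 2.850000
  k2 = f(0.470000, 0.069500) = 1.339178
  p ← -1.270000 + (0.47/2)·(2.850000 + 1.339178) = -0.285543
t=0.470000, p=-0.285543:
  k1 = f(0.470000, -0.285543) = 1.694221
  k2 = f(0.940000, 0.510741) = 0.421124
  p ← -0.285543 + (0.47/2)·(1.694221 + 0.421124) = 0.211563
t=0.940000, p=0.211563:
  k1 = f(0.940000, 0.211563) = 0.720302
  k2 = f(1.410000, 0.550105) = -0.297140
  p ← 0.211563 + (0.47/2)·(0.720302 + (-0.297140)) = 0.311006
p(1.41) ≈ 0.3110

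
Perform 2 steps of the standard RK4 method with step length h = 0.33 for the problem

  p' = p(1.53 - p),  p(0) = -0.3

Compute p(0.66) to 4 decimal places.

RK4: k1 = f(x_n, p_n); k2 = f(x_n + h/2, p_n + (h/2)·k1); k3 = f(x_n + h/2, p_n + (h/2)·k2); k4 = f(x_n + h, p_n + h·k3); p_{n+1} = p_n + (h/6)·(k1 + 2k2 + 2k3 + k4).
x=0.000000, p=-0.300000:
  k1 = f(0.000000, -0.300000) = -0.549000
  k2 = f(0.165000, -0.390585) = -0.750152
  k3 = f(0.165000, -0.423775) = -0.827961
  k4 = f(0.330000, -0.573227) = -1.205627
  p ← -0.300000 + (0.33/6)·(k1 + 2k2 + 2k3 + k4) = -0.570097
x=0.330000, p=-0.570097:
  k1 = f(0.330000, -0.570097) = -1.197259
  k2 = f(0.495000, -0.767645) = -1.763774
  k3 = f(0.495000, -0.861120) = -2.059040
  k4 = f(0.660000, -1.249580) = -3.473308
  p ← -0.570097 + (0.33/6)·(k1 + 2k2 + 2k3 + k4) = -1.247488
p(0.66) ≈ -1.2475

-1.2475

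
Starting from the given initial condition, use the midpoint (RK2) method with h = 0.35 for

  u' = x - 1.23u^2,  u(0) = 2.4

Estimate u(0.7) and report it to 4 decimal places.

1.4653

Midpoint: k1 = f(x_n, u_n); k2 = f(x_n + h/2, u_n + (h/2)·k1); u_{n+1} = u_n + h·k2.
x=0.000000, u=2.400000:
  k1 = f(0.000000, 2.400000) = -7.084800
  k2 = f(0.175000, 1.160160) = -1.480545
  u ← 2.400000 + 0.35·(-1.480545) = 1.881809
x=0.350000, u=1.881809:
  k1 = f(0.350000, 1.881809) = -4.005684
  k2 = f(0.525000, 1.180815) = -1.190018
  u ← 1.881809 + 0.35·(-1.190018) = 1.465303
u(0.7) ≈ 1.4653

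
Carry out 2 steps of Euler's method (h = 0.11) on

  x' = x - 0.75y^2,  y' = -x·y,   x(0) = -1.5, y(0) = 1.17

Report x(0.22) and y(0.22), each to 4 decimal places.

-2.1268, 1.6296

Euler on (x,y): x_{n+1} = x_n + h·x', y_{n+1} = y_n + h·y'.
0.000000: (-1.500000, 1.170000); f=(-2.526675, 1.755000) → (-1.777934, 1.363050)
0.110000: (-1.777934, 1.363050); f=(-3.171363, 2.423413) → (-2.126784, 1.629625)
(x(0.22), y(0.22)) ≈ (-2.1268, 1.6296)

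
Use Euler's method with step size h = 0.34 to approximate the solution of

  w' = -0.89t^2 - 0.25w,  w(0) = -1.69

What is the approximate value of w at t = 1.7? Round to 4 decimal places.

-2.0756

Euler: w_{n+1} = w_n + h·f(t_n, w_n).
t=0.000000, w=-1.690000: f=0.422500 → w ← -1.690000 + 0.34·0.422500 = -1.546350
t=0.340000, w=-1.546350: f=0.283703 → w ← -1.546350 + 0.34·0.283703 = -1.449891
t=0.680000, w=-1.449891: f=-0.049063 → w ← -1.449891 + 0.34·(-0.049063) = -1.466572
t=1.020000, w=-1.466572: f=-0.559313 → w ← -1.466572 + 0.34·(-0.559313) = -1.656739
t=1.360000, w=-1.656739: f=-1.231959 → w ← -1.656739 + 0.34·(-1.231959) = -2.075605
w(1.7) ≈ -2.0756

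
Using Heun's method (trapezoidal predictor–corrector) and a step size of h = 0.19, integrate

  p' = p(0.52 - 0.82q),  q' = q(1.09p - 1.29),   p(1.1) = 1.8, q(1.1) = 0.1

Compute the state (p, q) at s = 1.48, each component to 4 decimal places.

2.1154, 0.1374

Heun on (p,q): k1 = f(s_n, state_n); k2 = f(s_n + h, state_n + h·k1); state_{n+1} = state_n + (h/2)·(k1 + k2).
1.100000: (1.800000, 0.100000)
  k1 = (0.788400, 0.067200)
  predictor → (1.949796, 0.112768)
  k2 = (0.833597, 0.094193)
  → (1.954090, 0.115332)
1.290000: (1.954090, 0.115332)
  k1 = (0.831324, 0.096874)
  predictor → (2.112041, 0.133738)
  k2 = (0.866643, 0.135360)
  → (2.115397, 0.137395)
(p(1.48), q(1.48)) ≈ (2.1154, 0.1374)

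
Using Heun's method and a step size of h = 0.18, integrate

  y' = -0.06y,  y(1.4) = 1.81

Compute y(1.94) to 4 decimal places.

1.7523

Heun: k1 = f(x_n, y_n); k2 = f(x_n + h, y_n + h·k1); y_{n+1} = y_n + (h/2)·(k1 + k2).
x=1.400000, y=1.810000:
  k1 = f(1.400000, 1.810000) = -0.108600
  k2 = f(1.580000, 1.790452) = -0.107427
  y ← 1.810000 + (0.18/2)·(-0.108600 + (-0.107427)) = 1.790558
x=1.580000, y=1.790558:
  k1 = f(1.580000, 1.790558) = -0.107433
  k2 = f(1.760000, 1.771220) = -0.106273
  y ← 1.790558 + (0.18/2)·(-0.107433 + (-0.106273)) = 1.771324
x=1.760000, y=1.771324:
  k1 = f(1.760000, 1.771324) = -0.106279
  k2 = f(1.940000, 1.752194) = -0.105132
  y ← 1.771324 + (0.18/2)·(-0.106279 + (-0.105132)) = 1.752297
y(1.94) ≈ 1.7523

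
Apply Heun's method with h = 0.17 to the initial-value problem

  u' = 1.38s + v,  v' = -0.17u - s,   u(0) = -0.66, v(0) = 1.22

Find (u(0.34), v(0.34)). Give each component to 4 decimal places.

-0.1649, 1.1872

Heun on (u,v): k1 = f(s_n, state_n); k2 = f(s_n + h, state_n + h·k1); state_{n+1} = state_n + (h/2)·(k1 + k2).
0.000000: (-0.660000, 1.220000)
  k1 = (1.220000, 0.112200)
  predictor → (-0.452600, 1.239074)
  k2 = (1.473674, -0.093058)
  → (-0.431038, 1.221627)
0.170000: (-0.431038, 1.221627)
  k1 = (1.456227, -0.096724)
  predictor → (-0.183479, 1.205184)
  k2 = (1.674384, -0.308809)
  → (-0.164936, 1.187157)
(u(0.34), v(0.34)) ≈ (-0.1649, 1.1872)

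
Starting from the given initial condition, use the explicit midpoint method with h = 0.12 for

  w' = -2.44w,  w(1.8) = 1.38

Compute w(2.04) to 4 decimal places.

0.7764

Midpoint: k1 = f(t_n, w_n); k2 = f(t_n + h/2, w_n + (h/2)·k1); w_{n+1} = w_n + h·k2.
t=1.800000, w=1.380000:
  k1 = f(1.800000, 1.380000) = -3.367200
  k2 = f(1.860000, 1.177968) = -2.874242
  w ← 1.380000 + 0.12·(-2.874242) = 1.035091
t=1.920000, w=1.035091:
  k1 = f(1.920000, 1.035091) = -2.525622
  k2 = f(1.980000, 0.883554) = -2.155871
  w ← 1.035091 + 0.12·(-2.155871) = 0.776386
w(2.04) ≈ 0.7764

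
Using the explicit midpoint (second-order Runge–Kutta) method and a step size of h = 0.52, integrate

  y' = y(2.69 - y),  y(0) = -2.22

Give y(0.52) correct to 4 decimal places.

-22.5722

Midpoint: k1 = f(t_n, y_n); k2 = f(t_n + h/2, y_n + (h/2)·k1); y_{n+1} = y_n + h·k2.
t=0.000000, y=-2.220000:
  k1 = f(0.000000, -2.220000) = -10.900200
  k2 = f(0.260000, -5.054052) = -39.138841
  y ← -2.220000 + 0.52·(-39.138841) = -22.572198
y(0.52) ≈ -22.5722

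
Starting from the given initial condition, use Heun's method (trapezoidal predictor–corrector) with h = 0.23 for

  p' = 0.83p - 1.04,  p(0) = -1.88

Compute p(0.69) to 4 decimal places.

-4.2852

Heun: k1 = f(t_n, p_n); k2 = f(t_n + h, p_n + h·k1); p_{n+1} = p_n + (h/2)·(k1 + k2).
t=0.000000, p=-1.880000:
  k1 = f(0.000000, -1.880000) = -2.600400
  k2 = f(0.230000, -2.478092) = -3.096816
  p ← -1.880000 + (0.23/2)·(-2.600400 + (-3.096816)) = -2.535180
t=0.230000, p=-2.535180:
  k1 = f(0.230000, -2.535180) = -3.144199
  k2 = f(0.460000, -3.258346) = -3.744427
  p ← -2.535180 + (0.23/2)·(-3.144199 + (-3.744427)) = -3.327372
t=0.460000, p=-3.327372:
  k1 = f(0.460000, -3.327372) = -3.801719
  k2 = f(0.690000, -4.201767) = -4.527467
  p ← -3.327372 + (0.23/2)·(-3.801719 + (-4.527467)) = -4.285228
p(0.69) ≈ -4.2852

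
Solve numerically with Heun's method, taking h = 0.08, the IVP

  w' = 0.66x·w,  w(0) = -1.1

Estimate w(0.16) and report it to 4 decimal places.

-1.1093

Heun: k1 = f(x_n, w_n); k2 = f(x_n + h, w_n + h·k1); w_{n+1} = w_n + (h/2)·(k1 + k2).
x=0.000000, w=-1.100000:
  k1 = f(0.000000, -1.100000) = 0.000000
  k2 = f(0.080000, -1.100000) = -0.058080
  w ← -1.100000 + (0.08/2)·(0.000000 + (-0.058080)) = -1.102323
x=0.080000, w=-1.102323:
  k1 = f(0.080000, -1.102323) = -0.058203
  k2 = f(0.160000, -1.106979) = -0.116897
  w ← -1.102323 + (0.08/2)·(-0.058203 + (-0.116897)) = -1.109327
w(0.16) ≈ -1.1093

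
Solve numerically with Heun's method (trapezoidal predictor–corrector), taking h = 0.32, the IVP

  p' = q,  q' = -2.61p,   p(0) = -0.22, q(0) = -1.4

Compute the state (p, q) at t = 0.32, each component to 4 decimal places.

Heun on (p,q): k1 = f(t_n, state_n); k2 = f(t_n + h, state_n + h·k1); state_{n+1} = state_n + (h/2)·(k1 + k2).
0.000000: (-0.220000, -1.400000)
  k1 = (-1.400000, 0.574200)
  predictor → (-0.668000, -1.216256)
  k2 = (-1.216256, 1.743480)
  → (-0.638601, -1.029171)
(p(0.32), q(0.32)) ≈ (-0.6386, -1.0292)

-0.6386, -1.0292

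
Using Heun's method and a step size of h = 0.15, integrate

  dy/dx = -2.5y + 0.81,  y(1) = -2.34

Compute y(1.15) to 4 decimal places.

-1.5283

Heun: k1 = f(x_n, y_n); k2 = f(x_n + h, y_n + h·k1); y_{n+1} = y_n + (h/2)·(k1 + k2).
x=1.000000, y=-2.340000:
  k1 = f(1.000000, -2.340000) = 6.660000
  k2 = f(1.150000, -1.341000) = 4.162500
  y ← -2.340000 + (0.15/2)·(6.660000 + 4.162500) = -1.528312
y(1.15) ≈ -1.5283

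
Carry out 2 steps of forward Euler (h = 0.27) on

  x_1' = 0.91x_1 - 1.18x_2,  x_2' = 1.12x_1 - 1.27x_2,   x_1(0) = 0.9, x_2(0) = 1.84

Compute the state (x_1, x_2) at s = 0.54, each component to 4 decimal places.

Euler on (x_1,x_2): x_1_{n+1} = x_1_n + h·x_1', x_2_{n+1} = x_2_n + h·x_2'.
0.000000: (0.900000, 1.840000); f=(-1.352200, -1.328800) → (0.534906, 1.481224)
0.270000: (0.534906, 1.481224); f=(-1.261080, -1.282060) → (0.194414, 1.135068)
(x_1(0.54), x_2(0.54)) ≈ (0.1944, 1.1351)

0.1944, 1.1351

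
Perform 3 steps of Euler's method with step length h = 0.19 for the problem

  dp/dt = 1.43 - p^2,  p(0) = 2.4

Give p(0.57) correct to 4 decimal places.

1.2881

Euler: p_{n+1} = p_n + h·f(t_n, p_n).
t=0.000000, p=2.400000: f=-4.330000 → p ← 2.400000 + 0.19·(-4.330000) = 1.577300
t=0.190000, p=1.577300: f=-1.057875 → p ← 1.577300 + 0.19·(-1.057875) = 1.376304
t=0.380000, p=1.376304: f=-0.464212 → p ← 1.376304 + 0.19·(-0.464212) = 1.288103
p(0.57) ≈ 1.2881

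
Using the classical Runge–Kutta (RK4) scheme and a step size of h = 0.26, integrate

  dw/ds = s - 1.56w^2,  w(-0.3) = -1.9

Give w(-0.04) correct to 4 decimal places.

-7.5858

RK4: k1 = f(s_n, w_n); k2 = f(s_n + h/2, w_n + (h/2)·k1); k3 = f(s_n + h/2, w_n + (h/2)·k2); k4 = f(s_n + h, w_n + h·k3); w_{n+1} = w_n + (h/6)·(k1 + 2k2 + 2k3 + k4).
s=-0.300000, w=-1.900000:
  k1 = f(-0.300000, -1.900000) = -5.931600
  k2 = f(-0.170000, -2.671108) = -11.300316
  k3 = f(-0.170000, -3.369041) = -17.876683
  k4 = f(-0.040000, -6.547938) = -66.925759
  w ← -1.900000 + (0.26/6)·(k1 + 2k2 + 2k3 + k4) = -7.585825
w(-0.04) ≈ -7.5858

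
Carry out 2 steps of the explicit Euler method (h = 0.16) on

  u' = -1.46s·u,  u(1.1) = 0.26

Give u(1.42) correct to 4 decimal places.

Euler: u_{n+1} = u_n + h·f(s_n, u_n).
s=1.100000, u=0.260000: f=-0.417560 → u ← 0.260000 + 0.16·(-0.417560) = 0.193190
s=1.260000, u=0.193190: f=-0.355393 → u ← 0.193190 + 0.16·(-0.355393) = 0.136328
u(1.42) ≈ 0.1363

0.1363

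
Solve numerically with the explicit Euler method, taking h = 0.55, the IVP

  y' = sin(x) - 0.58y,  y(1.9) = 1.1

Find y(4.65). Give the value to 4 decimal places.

-0.1790

Euler: y_{n+1} = y_n + h·f(x_n, y_n).
x=1.900000, y=1.100000: f=0.308300 → y ← 1.100000 + 0.55·0.308300 = 1.269565
x=2.450000, y=1.269565: f=-0.098583 → y ← 1.269565 + 0.55·(-0.098583) = 1.215344
x=3.000000, y=1.215344: f=-0.563780 → y ← 1.215344 + 0.55·(-0.563780) = 0.905266
x=3.550000, y=0.905266: f=-0.922202 → y ← 0.905266 + 0.55·(-0.922202) = 0.398054
x=4.100000, y=0.398054: f=-1.049149 → y ← 0.398054 + 0.55·(-1.049149) = -0.178977
y(4.65) ≈ -0.1790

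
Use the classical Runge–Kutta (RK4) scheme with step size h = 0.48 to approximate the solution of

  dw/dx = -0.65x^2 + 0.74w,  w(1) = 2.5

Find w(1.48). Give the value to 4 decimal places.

2.9961

RK4: k1 = f(x_n, w_n); k2 = f(x_n + h/2, w_n + (h/2)·k1); k3 = f(x_n + h/2, w_n + (h/2)·k2); k4 = f(x_n + h, w_n + h·k3); w_{n+1} = w_n + (h/6)·(k1 + 2k2 + 2k3 + k4).
x=1.000000, w=2.500000:
  k1 = f(1.000000, 2.500000) = 1.200000
  k2 = f(1.240000, 2.788000) = 1.063680
  k3 = f(1.240000, 2.755283) = 1.039470
  k4 = f(1.480000, 2.998945) = 0.795460
  w ← 2.500000 + (0.48/6)·(k1 + 2k2 + 2k3 + k4) = 2.996141
w(1.48) ≈ 2.9961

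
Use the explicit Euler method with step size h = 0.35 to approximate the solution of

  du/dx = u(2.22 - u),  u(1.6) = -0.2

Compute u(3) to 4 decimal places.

Euler: u_{n+1} = u_n + h·f(x_n, u_n).
x=1.600000, u=-0.200000: f=-0.484000 → u ← -0.200000 + 0.35·(-0.484000) = -0.369400
x=1.950000, u=-0.369400: f=-0.956524 → u ← -0.369400 + 0.35·(-0.956524) = -0.704184
x=2.300000, u=-0.704184: f=-2.059162 → u ← -0.704184 + 0.35·(-2.059162) = -1.424890
x=2.650000, u=-1.424890: f=-5.193568 → u ← -1.424890 + 0.35·(-5.193568) = -3.242639
u(3) ≈ -3.2426

-3.2426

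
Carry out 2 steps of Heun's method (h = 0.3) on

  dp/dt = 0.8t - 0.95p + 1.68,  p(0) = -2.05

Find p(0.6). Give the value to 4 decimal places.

Heun: k1 = f(t_n, p_n); k2 = f(t_n + h, p_n + h·k1); p_{n+1} = p_n + (h/2)·(k1 + k2).
t=0.000000, p=-2.050000:
  k1 = f(0.000000, -2.050000) = 3.627500
  k2 = f(0.300000, -0.961750) = 2.833662
  p ← -2.050000 + (0.3/2)·(3.627500 + 2.833662) = -1.080826
t=0.300000, p=-1.080826:
  k1 = f(0.300000, -1.080826) = 2.946784
  k2 = f(0.600000, -0.196790) = 2.346951
  p ← -1.080826 + (0.3/2)·(2.946784 + 2.346951) = -0.286765
p(0.6) ≈ -0.2868

-0.2868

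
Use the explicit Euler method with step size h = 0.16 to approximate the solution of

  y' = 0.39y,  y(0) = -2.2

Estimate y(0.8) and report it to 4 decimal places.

-2.9776

Euler: y_{n+1} = y_n + h·f(x_n, y_n).
x=0.000000, y=-2.200000: f=-0.858000 → y ← -2.200000 + 0.16·(-0.858000) = -2.337280
x=0.160000, y=-2.337280: f=-0.911539 → y ← -2.337280 + 0.16·(-0.911539) = -2.483126
x=0.320000, y=-2.483126: f=-0.968419 → y ← -2.483126 + 0.16·(-0.968419) = -2.638073
x=0.480000, y=-2.638073: f=-1.028849 → y ← -2.638073 + 0.16·(-1.028849) = -2.802689
x=0.640000, y=-2.802689: f=-1.093049 → y ← -2.802689 + 0.16·(-1.093049) = -2.977577
y(0.8) ≈ -2.9776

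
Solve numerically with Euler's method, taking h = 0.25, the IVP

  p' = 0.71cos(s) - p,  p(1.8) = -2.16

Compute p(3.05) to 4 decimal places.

Euler: p_{n+1} = p_n + h·f(s_n, p_n).
s=1.800000, p=-2.160000: f=1.998687 → p ← -2.160000 + 0.25·1.998687 = -1.660328
s=2.050000, p=-1.660328: f=1.332967 → p ← -1.660328 + 0.25·1.332967 = -1.327087
s=2.300000, p=-1.327087: f=0.854031 → p ← -1.327087 + 0.25·0.854031 = -1.113579
s=2.550000, p=-1.113579: f=0.524241 → p ← -1.113579 + 0.25·0.524241 = -0.982519
s=2.800000, p=-0.982519: f=0.313541 → p ← -0.982519 + 0.25·0.313541 = -0.904134
p(3.05) ≈ -0.9041

-0.9041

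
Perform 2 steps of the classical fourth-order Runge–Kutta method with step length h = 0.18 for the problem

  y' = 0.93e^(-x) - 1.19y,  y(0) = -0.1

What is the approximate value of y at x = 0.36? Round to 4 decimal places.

RK4: k1 = f(x_n, y_n); k2 = f(x_n + h/2, y_n + (h/2)·k1); k3 = f(x_n + h/2, y_n + (h/2)·k2); k4 = f(x_n + h, y_n + h·k3); y_{n+1} = y_n + (h/6)·(k1 + 2k2 + 2k3 + k4).
x=0.000000, y=-0.100000:
  k1 = f(0.000000, -0.100000) = 1.049000
  k2 = f(0.090000, -0.005590) = 0.856608
  k3 = f(0.090000, -0.022905) = 0.877213
  k4 = f(0.180000, 0.057898) = 0.707902
  y ← -0.100000 + (0.18/6)·(k1 + 2k2 + 2k3 + k4) = 0.056736
x=0.180000, y=0.056736:
  k1 = f(0.180000, 0.056736) = 0.709285
  k2 = f(0.270000, 0.120572) = 0.566462
  k3 = f(0.270000, 0.107718) = 0.581759
  k4 = f(0.360000, 0.161453) = 0.456710
  y ← 0.056736 + (0.18/6)·(k1 + 2k2 + 2k3 + k4) = 0.160609
y(0.36) ≈ 0.1606

0.1606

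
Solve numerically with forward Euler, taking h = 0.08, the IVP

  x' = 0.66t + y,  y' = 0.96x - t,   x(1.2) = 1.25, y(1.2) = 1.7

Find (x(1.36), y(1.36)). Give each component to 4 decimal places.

1.6529, 1.7089

Euler on (x,y): x_{n+1} = x_n + h·x', y_{n+1} = y_n + h·y'.
1.200000: (1.250000, 1.700000); f=(2.492000, 0.000000) → (1.449360, 1.700000)
1.280000: (1.449360, 1.700000); f=(2.544800, 0.111386) → (1.652944, 1.708911)
(x(1.36), y(1.36)) ≈ (1.6529, 1.7089)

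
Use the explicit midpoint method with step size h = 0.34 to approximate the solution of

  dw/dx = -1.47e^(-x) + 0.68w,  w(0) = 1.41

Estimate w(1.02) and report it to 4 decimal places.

Midpoint: k1 = f(x_n, w_n); k2 = f(x_n + h/2, w_n + (h/2)·k1); w_{n+1} = w_n + h·k2.
x=0.000000, w=1.410000:
  k1 = f(0.000000, 1.410000) = -0.511200
  k2 = f(0.170000, 1.323096) = -0.340482
  w ← 1.410000 + 0.34·(-0.340482) = 1.294236
x=0.340000, w=1.294236:
  k1 = f(0.340000, 1.294236) = -0.166222
  k2 = f(0.510000, 1.265978) = -0.021863
  w ← 1.294236 + 0.34·(-0.021863) = 1.286803
x=0.680000, w=1.286803:
  k1 = f(0.680000, 1.286803) = 0.130299
  k2 = f(0.850000, 1.308953) = 0.261788
  w ← 1.286803 + 0.34·0.261788 = 1.375811
w(1.02) ≈ 1.3758

1.3758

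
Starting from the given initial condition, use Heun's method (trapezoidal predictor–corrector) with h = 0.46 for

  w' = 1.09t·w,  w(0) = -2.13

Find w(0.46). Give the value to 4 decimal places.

Heun: k1 = f(t_n, w_n); k2 = f(t_n + h, w_n + h·k1); w_{n+1} = w_n + (h/2)·(k1 + k2).
t=0.000000, w=-2.130000:
  k1 = f(0.000000, -2.130000) = 0.000000
  k2 = f(0.460000, -2.130000) = -1.067982
  w ← -2.130000 + (0.46/2)·(0.000000 + (-1.067982)) = -2.375636
w(0.46) ≈ -2.3756

-2.3756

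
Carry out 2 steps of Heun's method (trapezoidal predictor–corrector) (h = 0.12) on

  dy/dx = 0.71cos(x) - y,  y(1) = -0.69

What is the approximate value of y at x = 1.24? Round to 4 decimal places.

Heun: k1 = f(x_n, y_n); k2 = f(x_n + h, y_n + h·k1); y_{n+1} = y_n + (h/2)·(k1 + k2).
x=1.000000, y=-0.690000:
  k1 = f(1.000000, -0.690000) = 1.073615
  k2 = f(1.120000, -0.561166) = 0.870501
  y ← -0.690000 + (0.12/2)·(1.073615 + 0.870501) = -0.573353
x=1.120000, y=-0.573353:
  k1 = f(1.120000, -0.573353) = 0.882688
  k2 = f(1.240000, -0.467431) = 0.698036
  y ← -0.573353 + (0.12/2)·(0.882688 + 0.698036) = -0.478510
y(1.24) ≈ -0.4785

-0.4785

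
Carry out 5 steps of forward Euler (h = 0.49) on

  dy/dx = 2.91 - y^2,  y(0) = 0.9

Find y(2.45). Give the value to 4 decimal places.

Euler: y_{n+1} = y_n + h·f(x_n, y_n).
x=0.000000, y=0.900000: f=2.100000 → y ← 0.900000 + 0.49·2.100000 = 1.929000
x=0.490000, y=1.929000: f=-0.811041 → y ← 1.929000 + 0.49·(-0.811041) = 1.531590
x=0.980000, y=1.531590: f=0.564232 → y ← 1.531590 + 0.49·0.564232 = 1.808064
x=1.470000, y=1.808064: f=-0.359095 → y ← 1.808064 + 0.49·(-0.359095) = 1.632107
x=1.960000, y=1.632107: f=0.246225 → y ← 1.632107 + 0.49·0.246225 = 1.752758
y(2.45) ≈ 1.7528

1.7528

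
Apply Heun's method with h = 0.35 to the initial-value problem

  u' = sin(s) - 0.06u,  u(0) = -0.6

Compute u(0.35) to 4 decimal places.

Heun: k1 = f(s_n, u_n); k2 = f(s_n + h, u_n + h·k1); u_{n+1} = u_n + (h/2)·(k1 + k2).
s=0.000000, u=-0.600000:
  k1 = f(0.000000, -0.600000) = 0.036000
  k2 = f(0.350000, -0.587400) = 0.378142
  u ← -0.600000 + (0.35/2)·(0.036000 + 0.378142) = -0.527525
u(0.35) ≈ -0.5275

-0.5275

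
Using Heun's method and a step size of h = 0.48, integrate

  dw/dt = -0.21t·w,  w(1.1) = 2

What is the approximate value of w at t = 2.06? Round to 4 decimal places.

Heun: k1 = f(t_n, w_n); k2 = f(t_n + h, w_n + h·k1); w_{n+1} = w_n + (h/2)·(k1 + k2).
t=1.100000, w=2.000000:
  k1 = f(1.100000, 2.000000) = -0.462000
  k2 = f(1.580000, 1.778240) = -0.590020
  w ← 2.000000 + (0.48/2)·(-0.462000 + (-0.590020)) = 1.747515
t=1.580000, w=1.747515:
  k1 = f(1.580000, 1.747515) = -0.579826
  k2 = f(2.060000, 1.469199) = -0.635575
  w ← 1.747515 + (0.48/2)·(-0.579826 + (-0.635575)) = 1.455819
w(2.06) ≈ 1.4558

1.4558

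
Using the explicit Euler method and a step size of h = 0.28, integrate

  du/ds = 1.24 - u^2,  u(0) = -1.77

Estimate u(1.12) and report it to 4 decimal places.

Euler: u_{n+1} = u_n + h·f(s_n, u_n).
s=0.000000, u=-1.770000: f=-1.892900 → u ← -1.770000 + 0.28·(-1.892900) = -2.300012
s=0.280000, u=-2.300012: f=-4.050055 → u ← -2.300012 + 0.28·(-4.050055) = -3.434027
s=0.560000, u=-3.434027: f=-10.552545 → u ← -3.434027 + 0.28·(-10.552545) = -6.388740
s=0.840000, u=-6.388740: f=-39.575998 → u ← -6.388740 + 0.28·(-39.575998) = -17.470019
u(1.12) ≈ -17.4700

-17.4700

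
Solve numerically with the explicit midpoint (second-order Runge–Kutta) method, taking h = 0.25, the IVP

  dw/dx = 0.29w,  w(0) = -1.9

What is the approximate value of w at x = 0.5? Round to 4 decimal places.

-2.1962

Midpoint: k1 = f(x_n, w_n); k2 = f(x_n + h/2, w_n + (h/2)·k1); w_{n+1} = w_n + h·k2.
x=0.000000, w=-1.900000:
  k1 = f(0.000000, -1.900000) = -0.551000
  k2 = f(0.125000, -1.968875) = -0.570974
  w ← -1.900000 + 0.25·(-0.570974) = -2.042743
x=0.250000, w=-2.042743:
  k1 = f(0.250000, -2.042743) = -0.592396
  k2 = f(0.375000, -2.116793) = -0.613870
  w ← -2.042743 + 0.25·(-0.613870) = -2.196211
w(0.5) ≈ -2.1962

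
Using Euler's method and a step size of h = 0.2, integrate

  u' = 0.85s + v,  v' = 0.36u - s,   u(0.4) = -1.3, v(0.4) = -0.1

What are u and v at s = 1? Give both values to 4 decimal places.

Euler on (u,v): u_{n+1} = u_n + h·u', v_{n+1} = v_n + h·v'.
0.400000: (-1.300000, -0.100000); f=(0.240000, -0.868000) → (-1.252000, -0.273600)
0.600000: (-1.252000, -0.273600); f=(0.236400, -1.050720) → (-1.204720, -0.483744)
0.800000: (-1.204720, -0.483744); f=(0.196256, -1.233699) → (-1.165469, -0.730484)
(u(1), v(1)) ≈ (-1.1655, -0.7305)

-1.1655, -0.7305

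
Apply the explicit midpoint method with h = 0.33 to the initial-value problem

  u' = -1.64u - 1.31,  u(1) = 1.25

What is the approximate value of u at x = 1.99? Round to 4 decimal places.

-0.3445

Midpoint: k1 = f(x_n, u_n); k2 = f(x_n + h/2, u_n + (h/2)·k1); u_{n+1} = u_n + h·k2.
x=1.000000, u=1.250000:
  k1 = f(1.000000, 1.250000) = -3.360000
  k2 = f(1.165000, 0.695600) = -2.450784
  u ← 1.250000 + 0.33·(-2.450784) = 0.441241
x=1.330000, u=0.441241:
  k1 = f(1.330000, 0.441241) = -2.033636
  k2 = f(1.495000, 0.105691) = -1.483334
  u ← 0.441241 + 0.33·(-1.483334) = -0.048259
x=1.660000, u=-0.048259:
  k1 = f(1.660000, -0.048259) = -1.230855
  k2 = f(1.825000, -0.251350) = -0.897786
  u ← -0.048259 + 0.33·(-0.897786) = -0.344528
u(1.99) ≈ -0.3445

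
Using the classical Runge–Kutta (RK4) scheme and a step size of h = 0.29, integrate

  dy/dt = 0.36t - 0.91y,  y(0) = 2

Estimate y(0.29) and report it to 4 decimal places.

1.5500

RK4: k1 = f(t_n, y_n); k2 = f(t_n + h/2, y_n + (h/2)·k1); k3 = f(t_n + h/2, y_n + (h/2)·k2); k4 = f(t_n + h, y_n + h·k3); y_{n+1} = y_n + (h/6)·(k1 + 2k2 + 2k3 + k4).
t=0.000000, y=2.000000:
  k1 = f(0.000000, 2.000000) = -1.820000
  k2 = f(0.145000, 1.736100) = -1.527651
  k3 = f(0.145000, 1.778491) = -1.566226
  k4 = f(0.290000, 1.545794) = -1.302273
  y ← 2.000000 + (0.29/6)·(k1 + 2k2 + 2k3 + k4) = 1.550015
y(0.29) ≈ 1.5500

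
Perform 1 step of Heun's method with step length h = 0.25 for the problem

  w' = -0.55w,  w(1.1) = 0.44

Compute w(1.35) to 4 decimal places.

0.3837

Heun: k1 = f(t_n, w_n); k2 = f(t_n + h, w_n + h·k1); w_{n+1} = w_n + (h/2)·(k1 + k2).
t=1.100000, w=0.440000:
  k1 = f(1.100000, 0.440000) = -0.242000
  k2 = f(1.350000, 0.379500) = -0.208725
  w ← 0.440000 + (0.25/2)·(-0.242000 + (-0.208725)) = 0.383659
w(1.35) ≈ 0.3837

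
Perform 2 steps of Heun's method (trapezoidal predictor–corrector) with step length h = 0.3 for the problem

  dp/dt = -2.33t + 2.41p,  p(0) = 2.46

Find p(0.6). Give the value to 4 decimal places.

9.0883

Heun: k1 = f(t_n, p_n); k2 = f(t_n + h, p_n + h·k1); p_{n+1} = p_n + (h/2)·(k1 + k2).
t=0.000000, p=2.460000:
  k1 = f(0.000000, 2.460000) = 5.928600
  k2 = f(0.300000, 4.238580) = 9.515978
  p ← 2.460000 + (0.3/2)·(5.928600 + 9.515978) = 4.776687
t=0.300000, p=4.776687:
  k1 = f(0.300000, 4.776687) = 10.812815
  k2 = f(0.600000, 8.020531) = 17.931480
  p ← 4.776687 + (0.3/2)·(10.812815 + 17.931480) = 9.088331
p(0.6) ≈ 9.0883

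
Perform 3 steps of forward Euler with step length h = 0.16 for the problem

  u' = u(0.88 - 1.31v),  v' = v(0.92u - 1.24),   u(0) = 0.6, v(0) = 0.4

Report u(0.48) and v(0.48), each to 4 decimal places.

0.7262, 0.2871

Euler on (u,v): u_{n+1} = u_n + h·u', v_{n+1} = v_n + h·v'.
0.000000: (0.600000, 0.400000); f=(0.213600, -0.275200) → (0.634176, 0.355968)
0.160000: (0.634176, 0.355968); f=(0.262347, -0.233714) → (0.676152, 0.318574)
0.320000: (0.676152, 0.318574); f=(0.312834, -0.196860) → (0.726205, 0.287076)
(u(0.48), v(0.48)) ≈ (0.7262, 0.2871)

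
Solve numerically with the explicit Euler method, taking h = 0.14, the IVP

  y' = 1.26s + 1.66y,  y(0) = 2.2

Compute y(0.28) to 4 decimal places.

3.3661

Euler: y_{n+1} = y_n + h·f(s_n, y_n).
s=0.000000, y=2.200000: f=3.652000 → y ← 2.200000 + 0.14·3.652000 = 2.711280
s=0.140000, y=2.711280: f=4.677125 → y ← 2.711280 + 0.14·4.677125 = 3.366077
y(0.28) ≈ 3.3661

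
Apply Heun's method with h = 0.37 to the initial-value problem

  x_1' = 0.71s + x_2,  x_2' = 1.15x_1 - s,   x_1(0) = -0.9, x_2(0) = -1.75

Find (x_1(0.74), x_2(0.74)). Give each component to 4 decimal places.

-2.4383, -3.3759

Heun on (x_1,x_2): k1 = f(s_n, state_n); k2 = f(s_n + h, state_n + h·k1); state_{n+1} = state_n + (h/2)·(k1 + k2).
0.000000: (-0.900000, -1.750000)
  k1 = (-1.750000, -1.035000)
  predictor → (-1.547500, -2.132950)
  k2 = (-1.870250, -2.149625)
  → (-1.569746, -2.339156)
0.370000: (-1.569746, -2.339156)
  k1 = (-2.076456, -2.175208)
  predictor → (-2.338035, -3.143983)
  k2 = (-2.618583, -3.428740)
  → (-2.438328, -3.375886)
(x_1(0.74), x_2(0.74)) ≈ (-2.4383, -3.3759)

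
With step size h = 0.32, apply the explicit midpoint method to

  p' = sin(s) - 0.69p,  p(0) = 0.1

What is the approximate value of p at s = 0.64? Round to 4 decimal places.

0.2422

Midpoint: k1 = f(s_n, p_n); k2 = f(s_n + h/2, p_n + (h/2)·k1); p_{n+1} = p_n + h·k2.
s=0.000000, p=0.100000:
  k1 = f(0.000000, 0.100000) = -0.069000
  k2 = f(0.160000, 0.088960) = 0.097936
  p ← 0.100000 + 0.32·0.097936 = 0.131339
s=0.320000, p=0.131339:
  k1 = f(0.320000, 0.131339) = 0.223942
  k2 = f(0.480000, 0.167170) = 0.346432
  p ← 0.131339 + 0.32·0.346432 = 0.242198
p(0.64) ≈ 0.2422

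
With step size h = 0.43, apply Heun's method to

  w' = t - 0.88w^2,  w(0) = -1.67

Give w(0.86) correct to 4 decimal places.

Heun: k1 = f(t_n, w_n); k2 = f(t_n + h, w_n + h·k1); w_{n+1} = w_n + (h/2)·(k1 + k2).
t=0.000000, w=-1.670000:
  k1 = f(0.000000, -1.670000) = -2.454232
  k2 = f(0.430000, -2.725320) = -6.106084
  w ← -1.670000 + (0.43/2)·(-2.454232 + (-6.106084)) = -3.510468
t=0.430000, w=-3.510468:
  k1 = f(0.430000, -3.510468) = -10.414578
  k2 = f(0.860000, -7.988737) = -55.301523
  w ← -3.510468 + (0.43/2)·(-10.414578 + (-55.301523)) = -17.639430
w(0.86) ≈ -17.6394

-17.6394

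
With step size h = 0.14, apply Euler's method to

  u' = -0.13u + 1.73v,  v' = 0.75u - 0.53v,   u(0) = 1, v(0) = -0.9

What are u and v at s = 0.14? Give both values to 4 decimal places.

Euler on (u,v): u_{n+1} = u_n + h·u', v_{n+1} = v_n + h·v'.
0.000000: (1.000000, -0.900000); f=(-1.687000, 1.227000) → (0.763820, -0.728220)
(u(0.14), v(0.14)) ≈ (0.7638, -0.7282)

0.7638, -0.7282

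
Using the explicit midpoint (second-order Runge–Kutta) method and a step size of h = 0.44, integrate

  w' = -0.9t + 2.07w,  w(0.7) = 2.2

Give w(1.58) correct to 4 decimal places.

Midpoint: k1 = f(t_n, w_n); k2 = f(t_n + h/2, w_n + (h/2)·k1); w_{n+1} = w_n + h·k2.
t=0.700000, w=2.200000:
  k1 = f(0.700000, 2.200000) = 3.924000
  k2 = f(0.920000, 3.063280) = 5.512990
  w ← 2.200000 + 0.44·5.512990 = 4.625715
t=1.140000, w=4.625715:
  k1 = f(1.140000, 4.625715) = 8.549231
  k2 = f(1.360000, 6.506546) = 12.244551
  w ← 4.625715 + 0.44·12.244551 = 10.013318
w(1.58) ≈ 10.0133

10.0133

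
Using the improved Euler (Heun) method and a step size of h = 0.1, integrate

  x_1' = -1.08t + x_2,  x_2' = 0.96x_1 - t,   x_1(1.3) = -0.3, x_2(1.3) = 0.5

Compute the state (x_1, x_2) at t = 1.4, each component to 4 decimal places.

-0.4037, 0.3319

Heun on (x_1,x_2): k1 = f(t_n, state_n); k2 = f(t_n + h, state_n + h·k1); state_{n+1} = state_n + (h/2)·(k1 + k2).
1.300000: (-0.300000, 0.500000)
  k1 = (-0.904000, -1.588000)
  predictor → (-0.390400, 0.341200)
  k2 = (-1.170800, -1.774784)
  → (-0.403740, 0.331861)
(x_1(1.4), x_2(1.4)) ≈ (-0.4037, 0.3319)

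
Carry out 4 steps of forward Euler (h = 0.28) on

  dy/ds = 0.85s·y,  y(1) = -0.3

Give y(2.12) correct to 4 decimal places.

-0.9554

Euler: y_{n+1} = y_n + h·f(s_n, y_n).
s=1.000000, y=-0.300000: f=-0.255000 → y ← -0.300000 + 0.28·(-0.255000) = -0.371400
s=1.280000, y=-0.371400: f=-0.404083 → y ← -0.371400 + 0.28·(-0.404083) = -0.484543
s=1.560000, y=-0.484543: f=-0.642504 → y ← -0.484543 + 0.28·(-0.642504) = -0.664445
s=1.840000, y=-0.664445: f=-1.039191 → y ← -0.664445 + 0.28·(-1.039191) = -0.955418
y(2.12) ≈ -0.9554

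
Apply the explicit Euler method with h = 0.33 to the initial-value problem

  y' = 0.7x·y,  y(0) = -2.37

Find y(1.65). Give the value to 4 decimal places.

Euler: y_{n+1} = y_n + h·f(x_n, y_n).
x=0.000000, y=-2.370000: f=0.000000 → y ← -2.370000 + 0.33·0.000000 = -2.370000
x=0.330000, y=-2.370000: f=-0.547470 → y ← -2.370000 + 0.33·(-0.547470) = -2.550665
x=0.660000, y=-2.550665: f=-1.178407 → y ← -2.550665 + 0.33·(-1.178407) = -2.939540
x=0.990000, y=-2.939540: f=-2.037101 → y ← -2.939540 + 0.33·(-2.037101) = -3.611783
x=1.320000, y=-3.611783: f=-3.337287 → y ← -3.611783 + 0.33·(-3.337287) = -4.713088
y(1.65) ≈ -4.7131

-4.7131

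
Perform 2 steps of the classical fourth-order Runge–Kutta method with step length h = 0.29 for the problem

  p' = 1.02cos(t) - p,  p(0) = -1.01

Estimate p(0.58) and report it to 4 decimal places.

-0.1450

RK4: k1 = f(t_n, p_n); k2 = f(t_n + h/2, p_n + (h/2)·k1); k3 = f(t_n + h/2, p_n + (h/2)·k2); k4 = f(t_n + h, p_n + h·k3); p_{n+1} = p_n + (h/6)·(k1 + 2k2 + 2k3 + k4).
t=0.000000, p=-1.010000:
  k1 = f(0.000000, -1.010000) = 2.030000
  k2 = f(0.145000, -0.715650) = 1.724946
  k3 = f(0.145000, -0.759883) = 1.769179
  k4 = f(0.290000, -0.496938) = 1.474347
  p ← -1.010000 + (0.29/6)·(k1 + 2k2 + 2k3 + k4) = -0.502858
t=0.290000, p=-0.502858:
  k1 = f(0.290000, -0.502858) = 1.480267
  k2 = f(0.435000, -0.288219) = 1.213227
  k3 = f(0.435000, -0.326940) = 1.251947
  k4 = f(0.580000, -0.139793) = 0.992985
  p ← -0.502858 + (0.29/6)·(k1 + 2k2 + 2k3 + k4) = -0.145017
p(0.58) ≈ -0.1450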